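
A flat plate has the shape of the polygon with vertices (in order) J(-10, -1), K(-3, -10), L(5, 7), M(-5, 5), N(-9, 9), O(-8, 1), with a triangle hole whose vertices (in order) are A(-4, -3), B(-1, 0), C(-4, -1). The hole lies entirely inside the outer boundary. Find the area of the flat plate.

130.5

Outer boundary:
Apply the surveyor's formula: 2A = Σ (x_i·y_{i+1} − x_{i+1}·y_i), indices taken mod 6.
Σ = (97) + (29) + (60) + (0) + (63) + (18) = 267
Area = |Σ|/2 = 133.5.
Hole:
A→B: (-4)(0) − (-1)(-3) = -3
B→C: (-1)(-1) − (-4)(0) = 1
C→A: (-4)(-3) − (-4)(-1) = 8
Σ = 6
Area = |Σ|/2 = 3.
Net area = 133.5 − 3 = 130.5.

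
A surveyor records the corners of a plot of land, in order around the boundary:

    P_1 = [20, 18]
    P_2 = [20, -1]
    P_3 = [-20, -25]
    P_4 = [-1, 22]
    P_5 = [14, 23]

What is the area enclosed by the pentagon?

952

Cross-terms: -380, -520, -465, -331, -208  ⇒  Σ = -1904
Area = |Σ|/2 = 952.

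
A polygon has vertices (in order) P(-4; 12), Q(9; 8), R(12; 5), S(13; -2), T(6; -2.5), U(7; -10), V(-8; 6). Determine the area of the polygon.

226.5

Apply the shoelace (surveyor's) formula: 2A = Σ (x_i·y_{i+1} − x_{i+1}·y_i), indices taken mod 7.
Σ = (-140) + (-51) + (-89) + (-20.5) + (-42.5) + (-38) + (-72) = -453
Area = |Σ|/2 = 226.5.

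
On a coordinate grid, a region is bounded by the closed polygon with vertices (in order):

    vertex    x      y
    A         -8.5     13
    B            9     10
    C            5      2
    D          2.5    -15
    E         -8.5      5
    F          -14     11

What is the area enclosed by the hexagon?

Apply Gauss's area formula: 2A = Σ (x_i·y_{i+1} − x_{i+1}·y_i), indices taken mod 6.
Σ = (-202) + (-32) + (-80) + (-115) + (-23.5) + (-88.5) = -541
Area = |Σ|/2 = 270.5.

270.5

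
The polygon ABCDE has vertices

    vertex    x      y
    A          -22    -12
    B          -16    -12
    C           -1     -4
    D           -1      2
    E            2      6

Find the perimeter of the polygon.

64

|AB| = √((6)² + (0)²) = √36 = 6
|BC| = √((15)² + (8)²) = √289 = 17
|CD| = √((0)² + (6)²) = √36 = 6
|DE| = √((3)² + (4)²) = √25 = 5
|EA| = √((-24)² + (-18)²) = √900 = 30
Perimeter = 6 + 17 + 6 + 5 + 30 = 64.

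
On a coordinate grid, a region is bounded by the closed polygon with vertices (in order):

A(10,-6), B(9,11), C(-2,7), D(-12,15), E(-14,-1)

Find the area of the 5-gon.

Apply the shoelace (surveyor's) formula: 2A = Σ (x_i·y_{i+1} − x_{i+1}·y_i), indices taken mod 5.
A→B: (10)(11) − (9)(-6) = 164
B→C: (9)(7) − (-2)(11) = 85
C→D: (-2)(15) − (-12)(7) = 54
D→E: (-12)(-1) − (-14)(15) = 222
E→A: (-14)(-6) − (10)(-1) = 94
Σ = 619
Area = |Σ|/2 = 309.5.

309.5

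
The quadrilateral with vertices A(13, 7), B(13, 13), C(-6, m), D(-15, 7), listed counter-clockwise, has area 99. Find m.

10

The doubled signed area Σ (x_i y_{i+1} − x_{i+1} y_i) is linear in m.
With m=0 it equals -82; the coefficient of m is 28 (from the two edges through C).
So 28·m + -82 = 2·99 = 198 ⇒ m = 10.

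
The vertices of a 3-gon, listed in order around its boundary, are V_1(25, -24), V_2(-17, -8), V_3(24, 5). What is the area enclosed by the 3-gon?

Cross-terms: -608, 107, -701  ⇒  Σ = -1202
Area = |Σ|/2 = 601.

601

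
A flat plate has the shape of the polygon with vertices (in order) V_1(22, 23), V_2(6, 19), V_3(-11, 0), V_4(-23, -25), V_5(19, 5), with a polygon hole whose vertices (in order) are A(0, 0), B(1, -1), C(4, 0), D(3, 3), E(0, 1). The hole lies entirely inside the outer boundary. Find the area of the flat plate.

716

Outer boundary:
Apply the shoelace formula: 2A = Σ (x_i·y_{i+1} − x_{i+1}·y_i), indices taken mod 5.
Cross-terms: 280, 209, 275, 360, 327  ⇒  Σ = 1451
Area = |Σ|/2 = 725.5.
Hole:
Σ = (0) + (4) + (12) + (3) + (0) = 19
Area = |Σ|/2 = 9.5.
Net area = 725.5 − 9.5 = 716.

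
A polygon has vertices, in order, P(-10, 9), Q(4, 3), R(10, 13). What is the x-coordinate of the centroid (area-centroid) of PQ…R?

Apply the surveyor's formula. First the cross-terms c_i = x_i·y_{i+1} − x_{i+1}·y_i:
  -66, 22, 220  ⇒  2A = 176, A = 88.
Then Σ (x_i + x_{i+1})·c_i = 704, so x̄ = 704 / (6·88) = 4/3.

4/3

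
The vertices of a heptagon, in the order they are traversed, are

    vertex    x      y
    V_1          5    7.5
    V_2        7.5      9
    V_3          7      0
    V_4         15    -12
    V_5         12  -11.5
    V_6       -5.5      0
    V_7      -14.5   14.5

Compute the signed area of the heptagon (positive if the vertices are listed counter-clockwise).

-255.5

V_1→V_2: (5)(9) − (7.5)(7.5) = -11.25
V_2→V_3: (7.5)(0) − (7)(9) = -63
V_3→V_4: (7)(-12) − (15)(0) = -84
V_4→V_5: (15)(-11.5) − (12)(-12) = -28.5
V_5→V_6: (12)(0) − (-5.5)(-11.5) = -63.25
V_6→V_7: (-5.5)(14.5) − (-14.5)(0) = -79.75
V_7→V_1: (-14.5)(7.5) − (5)(14.5) = -181.25
Σ = -511
Signed area = Σ/2 = -255.5 (negative ⇒ clockwise traversal).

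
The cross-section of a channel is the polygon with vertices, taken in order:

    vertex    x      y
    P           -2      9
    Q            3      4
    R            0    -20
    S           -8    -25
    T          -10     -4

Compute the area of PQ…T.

285.5

Apply the surveyor's formula: 2A = Σ (x_i·y_{i+1} − x_{i+1}·y_i), indices taken mod 5.
Σ = (-35) + (-60) + (-160) + (-218) + (-98) = -571
Area = |Σ|/2 = 285.5.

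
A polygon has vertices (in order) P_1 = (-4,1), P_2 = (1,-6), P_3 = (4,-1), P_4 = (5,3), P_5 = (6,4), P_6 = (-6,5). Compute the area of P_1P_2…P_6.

Apply the surveyor's formula: 2A = Σ (x_i·y_{i+1} − x_{i+1}·y_i), indices taken mod 6.
Cross-terms: 23, 23, 17, 2, 54, 14  ⇒  Σ = 133
Area = |Σ|/2 = 66.5.

66.5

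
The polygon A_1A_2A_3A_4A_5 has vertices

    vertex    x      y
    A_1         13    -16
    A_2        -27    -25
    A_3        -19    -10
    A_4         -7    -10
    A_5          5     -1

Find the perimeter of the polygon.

102

|A_1A_2| = √((-40)² + (-9)²) = √1681 = 41
|A_2A_3| = √((8)² + (15)²) = √289 = 17
|A_3A_4| = √((12)² + (0)²) = √144 = 12
|A_4A_5| = √((12)² + (9)²) = √225 = 15
|A_5A_1| = √((8)² + (-15)²) = √289 = 17
Perimeter = 41 + 17 + 12 + 15 + 17 = 102.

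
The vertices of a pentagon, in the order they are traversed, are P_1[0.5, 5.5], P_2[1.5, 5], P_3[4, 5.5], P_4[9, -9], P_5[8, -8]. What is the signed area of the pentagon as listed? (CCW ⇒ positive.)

-27.5

Apply the shoelace (surveyor's) formula: 2A = Σ (x_i·y_{i+1} − x_{i+1}·y_i), indices taken mod 5.
P_1→P_2: (0.5)(5) − (1.5)(5.5) = -5.75
P_2→P_3: (1.5)(5.5) − (4)(5) = -11.75
P_3→P_4: (4)(-9) − (9)(5.5) = -85.5
P_4→P_5: (9)(-8) − (8)(-9) = 0
P_5→P_1: (8)(5.5) − (0.5)(-8) = 48
Σ = -55
Signed area = Σ/2 = -27.5 (negative ⇒ clockwise traversal).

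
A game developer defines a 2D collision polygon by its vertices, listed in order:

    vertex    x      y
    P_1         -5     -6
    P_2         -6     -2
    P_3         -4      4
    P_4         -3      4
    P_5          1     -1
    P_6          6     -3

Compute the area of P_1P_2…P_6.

55.5

Apply the shoelace formula: 2A = Σ (x_i·y_{i+1} − x_{i+1}·y_i), indices taken mod 6.
Σ = (-26) + (-32) + (-4) + (-1) + (3) + (-51) = -111
Area = |Σ|/2 = 55.5.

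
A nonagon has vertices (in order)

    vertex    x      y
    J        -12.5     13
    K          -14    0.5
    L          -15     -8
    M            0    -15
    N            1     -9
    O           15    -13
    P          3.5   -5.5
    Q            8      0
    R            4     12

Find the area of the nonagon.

Σ = (175.75) + (119.5) + (225) + (15) + (122) + (-37) + (44) + (96) + (202) = 962.25
Area = |Σ|/2 = 481.125.

481.125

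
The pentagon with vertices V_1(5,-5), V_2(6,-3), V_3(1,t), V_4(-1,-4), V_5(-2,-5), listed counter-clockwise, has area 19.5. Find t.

The doubled signed area Σ (x_i y_{i+1} − x_{i+1} y_i) is linear in t.
With t=0 it equals 46; the coefficient of t is 7 (from the two edges through V_3).
So 7·t + 46 = 2·19.5 = 39 ⇒ t = -1.

-1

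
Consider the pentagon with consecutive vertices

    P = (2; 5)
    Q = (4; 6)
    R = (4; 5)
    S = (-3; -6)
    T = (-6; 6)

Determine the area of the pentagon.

Apply Gauss's area formula: 2A = Σ (x_i·y_{i+1} − x_{i+1}·y_i), indices taken mod 5.
P→Q: (2)(6) − (4)(5) = -8
Q→R: (4)(5) − (4)(6) = -4
R→S: (4)(-6) − (-3)(5) = -9
S→T: (-3)(6) − (-6)(-6) = -54
T→P: (-6)(5) − (2)(6) = -42
Σ = -117
Area = |Σ|/2 = 58.5.

58.5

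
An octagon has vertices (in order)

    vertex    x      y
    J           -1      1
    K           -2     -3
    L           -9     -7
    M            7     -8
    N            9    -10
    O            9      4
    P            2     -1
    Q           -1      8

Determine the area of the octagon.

123

Σ = (5) + (-13) + (121) + (2) + (126) + (-17) + (15) + (7) = 246
Area = |Σ|/2 = 123.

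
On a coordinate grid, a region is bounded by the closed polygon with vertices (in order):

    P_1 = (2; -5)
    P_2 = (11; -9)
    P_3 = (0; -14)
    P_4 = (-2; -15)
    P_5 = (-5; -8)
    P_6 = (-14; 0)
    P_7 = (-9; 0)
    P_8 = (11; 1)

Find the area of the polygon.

191

P_1→P_2: (2)(-9) − (11)(-5) = 37
P_2→P_3: (11)(-14) − (0)(-9) = -154
P_3→P_4: (0)(-15) − (-2)(-14) = -28
P_4→P_5: (-2)(-8) − (-5)(-15) = -59
P_5→P_6: (-5)(0) − (-14)(-8) = -112
P_6→P_7: (-14)(0) − (-9)(0) = 0
P_7→P_8: (-9)(1) − (11)(0) = -9
P_8→P_1: (11)(-5) − (2)(1) = -57
Σ = -382
Area = |Σ|/2 = 191.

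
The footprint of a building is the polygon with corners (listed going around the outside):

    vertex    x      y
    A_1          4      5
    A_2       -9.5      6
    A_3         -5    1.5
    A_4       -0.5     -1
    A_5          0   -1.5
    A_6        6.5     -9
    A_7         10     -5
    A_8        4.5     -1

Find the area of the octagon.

100

Apply the shoelace (surveyor's) formula: 2A = Σ (x_i·y_{i+1} − x_{i+1}·y_i), indices taken mod 8.
Cross-terms: 71.5, 15.75, 5.75, 0.75, 9.75, 57.5, 12.5, 26.5  ⇒  Σ = 200
Area = |Σ|/2 = 100.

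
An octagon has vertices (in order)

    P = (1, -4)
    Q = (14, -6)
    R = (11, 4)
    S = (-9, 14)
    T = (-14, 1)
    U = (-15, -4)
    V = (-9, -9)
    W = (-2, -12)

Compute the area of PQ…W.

414.5

Σ = (50) + (122) + (190) + (187) + (71) + (99) + (90) + (20) = 829
Area = |Σ|/2 = 414.5.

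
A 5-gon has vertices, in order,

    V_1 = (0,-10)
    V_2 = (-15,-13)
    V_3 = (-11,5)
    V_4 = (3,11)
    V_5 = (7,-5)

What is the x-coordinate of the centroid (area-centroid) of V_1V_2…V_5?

-422/111

Apply the surveyor's formula. First the cross-terms c_i = x_i·y_{i+1} − x_{i+1}·y_i:
  -150, -218, -136, -92, -70  ⇒  2A = -666, A = -333.
Then Σ (x_i + x_{i+1})·c_i = 7596, so x̄ = 7596 / (6·(-333)) = -422/111.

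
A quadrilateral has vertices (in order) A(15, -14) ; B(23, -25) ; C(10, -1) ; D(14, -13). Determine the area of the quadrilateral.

Σ = (-53) + (227) + (-116) + (-1) = 57
Area = |Σ|/2 = 28.5.

28.5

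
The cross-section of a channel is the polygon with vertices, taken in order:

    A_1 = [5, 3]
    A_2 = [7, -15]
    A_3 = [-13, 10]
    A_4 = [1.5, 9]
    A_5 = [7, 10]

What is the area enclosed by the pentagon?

Apply the shoelace (surveyor's) formula: 2A = Σ (x_i·y_{i+1} − x_{i+1}·y_i), indices taken mod 5.
Σ = (-96) + (-125) + (-132) + (-48) + (-29) = -430
Area = |Σ|/2 = 215.

215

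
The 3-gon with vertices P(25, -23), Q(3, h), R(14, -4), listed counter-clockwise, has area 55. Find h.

Write out the shoelace sum; only the two edges meeting at Q involve h:
2·Area = [(25·h − 3·(-23)) + (3·(-4) − 14·h)] + -222
       = 11·h + -165 = 110
⇒ h = 25.

25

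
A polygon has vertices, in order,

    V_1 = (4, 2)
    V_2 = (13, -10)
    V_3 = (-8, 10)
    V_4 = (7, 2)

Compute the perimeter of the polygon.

|V_1V_2| = √((9)² + (-12)²) = √225 = 15
|V_2V_3| = √((-21)² + (20)²) = √841 = 29
|V_3V_4| = √((15)² + (-8)²) = √289 = 17
|V_4V_1| = √((-3)² + (0)²) = √9 = 3
Perimeter = 15 + 29 + 17 + 3 = 64.

64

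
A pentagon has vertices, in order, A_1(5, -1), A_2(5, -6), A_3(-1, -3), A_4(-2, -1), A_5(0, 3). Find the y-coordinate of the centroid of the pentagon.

-19/12

Apply the shoelace formula. First the cross-terms c_i = x_i·y_{i+1} − x_{i+1}·y_i:
  -25, -21, -5, -6, -15  ⇒  2A = -72, A = -36.
Then Σ (y_i + y_{i+1})·c_i = 342, so ȳ = 342 / (6·(-36)) = -19/12.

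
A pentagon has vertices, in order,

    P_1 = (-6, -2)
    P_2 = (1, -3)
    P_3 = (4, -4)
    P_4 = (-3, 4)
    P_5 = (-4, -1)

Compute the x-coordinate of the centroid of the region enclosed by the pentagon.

Apply Gauss's area formula. First the cross-terms c_i = x_i·y_{i+1} − x_{i+1}·y_i:
  20, 8, 4, 19, 2  ⇒  2A = 53, A = 26.5.
Then Σ (x_i + x_{i+1})·c_i = -209, so x̄ = -209 / (6·26.5) = -209/159.

-209/159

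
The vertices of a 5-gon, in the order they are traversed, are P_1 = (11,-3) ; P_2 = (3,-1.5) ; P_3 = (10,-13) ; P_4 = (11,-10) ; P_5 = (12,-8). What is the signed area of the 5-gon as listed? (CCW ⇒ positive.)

47.75

Σ = (-7.5) + (-24) + (43) + (32) + (52) = 95.5
Signed area = Σ/2 = 47.75 (positive ⇒ counter-clockwise traversal).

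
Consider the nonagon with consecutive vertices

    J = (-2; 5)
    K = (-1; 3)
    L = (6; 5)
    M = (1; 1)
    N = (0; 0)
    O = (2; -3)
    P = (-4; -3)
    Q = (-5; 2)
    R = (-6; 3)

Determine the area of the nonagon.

Σ = (-1) + (-23) + (1) + (0) + (0) + (-18) + (-23) + (-3) + (-24) = -91
Area = |Σ|/2 = 45.5.

45.5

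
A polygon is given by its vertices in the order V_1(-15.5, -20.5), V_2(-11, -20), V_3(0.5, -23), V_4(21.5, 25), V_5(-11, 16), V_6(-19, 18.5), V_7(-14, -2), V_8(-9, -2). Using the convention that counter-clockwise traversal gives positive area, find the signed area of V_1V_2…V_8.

Apply Gauss's area formula: 2A = Σ (x_i·y_{i+1} − x_{i+1}·y_i), indices taken mod 8.
V_1→V_2: (-15.5)(-20) − (-11)(-20.5) = 84.5
V_2→V_3: (-11)(-23) − (0.5)(-20) = 263
V_3→V_4: (0.5)(25) − (21.5)(-23) = 507
V_4→V_5: (21.5)(16) − (-11)(25) = 619
V_5→V_6: (-11)(18.5) − (-19)(16) = 100.5
V_6→V_7: (-19)(-2) − (-14)(18.5) = 297
V_7→V_8: (-14)(-2) − (-9)(-2) = 10
V_8→V_1: (-9)(-20.5) − (-15.5)(-2) = 153.5
Σ = 2034.5
Signed area = Σ/2 = 1017.25 (positive ⇒ counter-clockwise traversal).

1017.25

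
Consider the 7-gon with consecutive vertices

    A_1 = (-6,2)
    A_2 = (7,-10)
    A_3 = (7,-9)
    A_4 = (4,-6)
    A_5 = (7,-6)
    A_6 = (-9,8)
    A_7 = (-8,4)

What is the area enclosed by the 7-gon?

51.5

A_1→A_2: (-6)(-10) − (7)(2) = 46
A_2→A_3: (7)(-9) − (7)(-10) = 7
A_3→A_4: (7)(-6) − (4)(-9) = -6
A_4→A_5: (4)(-6) − (7)(-6) = 18
A_5→A_6: (7)(8) − (-9)(-6) = 2
A_6→A_7: (-9)(4) − (-8)(8) = 28
A_7→A_1: (-8)(2) − (-6)(4) = 8
Σ = 103
Area = |Σ|/2 = 51.5.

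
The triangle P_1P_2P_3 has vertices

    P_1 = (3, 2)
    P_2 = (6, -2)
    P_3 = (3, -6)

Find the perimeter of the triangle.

18

|P_1P_2| = √((3)² + (-4)²) = √25 = 5
|P_2P_3| = √((-3)² + (-4)²) = √25 = 5
|P_3P_1| = √((0)² + (8)²) = √64 = 8
Perimeter = 5 + 5 + 8 = 18.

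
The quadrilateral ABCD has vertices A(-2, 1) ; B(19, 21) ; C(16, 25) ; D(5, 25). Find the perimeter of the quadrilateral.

|AB| = √((21)² + (20)²) = √841 = 29
|BC| = √((-3)² + (4)²) = √25 = 5
|CD| = √((-11)² + (0)²) = √121 = 11
|DA| = √((-7)² + (-24)²) = √625 = 25
Perimeter = 29 + 5 + 11 + 25 = 70.

70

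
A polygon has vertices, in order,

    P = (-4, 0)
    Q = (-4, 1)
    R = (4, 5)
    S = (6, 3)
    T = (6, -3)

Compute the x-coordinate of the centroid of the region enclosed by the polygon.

302/141

Apply the shoelace (surveyor's) formula. First the cross-terms c_i = x_i·y_{i+1} − x_{i+1}·y_i:
  -4, -24, -18, -36, -12  ⇒  2A = -94, A = -47.
Then Σ (x_i + x_{i+1})·c_i = -604, so x̄ = -604 / (6·(-47)) = 302/141.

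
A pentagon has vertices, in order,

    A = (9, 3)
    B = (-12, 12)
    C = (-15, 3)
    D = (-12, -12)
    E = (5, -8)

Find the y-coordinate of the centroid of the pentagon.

-131/249

Apply Gauss's area formula. First the cross-terms c_i = x_i·y_{i+1} − x_{i+1}·y_i:
  144, 144, 216, 156, 87  ⇒  2A = 747, A = 373.5.
Then Σ (y_i + y_{i+1})·c_i = -1179, so ȳ = -1179 / (6·373.5) = -131/249.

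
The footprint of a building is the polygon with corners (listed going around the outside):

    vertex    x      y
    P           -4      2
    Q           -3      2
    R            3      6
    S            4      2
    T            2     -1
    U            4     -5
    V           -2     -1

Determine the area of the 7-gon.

40

P→Q: (-4)(2) − (-3)(2) = -2
Q→R: (-3)(6) − (3)(2) = -24
R→S: (3)(2) − (4)(6) = -18
S→T: (4)(-1) − (2)(2) = -8
T→U: (2)(-5) − (4)(-1) = -6
U→V: (4)(-1) − (-2)(-5) = -14
V→P: (-2)(2) − (-4)(-1) = -8
Σ = -80
Area = |Σ|/2 = 40.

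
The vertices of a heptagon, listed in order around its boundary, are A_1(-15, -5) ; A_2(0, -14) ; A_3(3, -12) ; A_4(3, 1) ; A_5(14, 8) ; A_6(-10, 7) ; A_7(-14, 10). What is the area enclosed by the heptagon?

Apply the shoelace (surveyor's) formula: 2A = Σ (x_i·y_{i+1} − x_{i+1}·y_i), indices taken mod 7.
A_1→A_2: (-15)(-14) − (0)(-5) = 210
A_2→A_3: (0)(-12) − (3)(-14) = 42
A_3→A_4: (3)(1) − (3)(-12) = 39
A_4→A_5: (3)(8) − (14)(1) = 10
A_5→A_6: (14)(7) − (-10)(8) = 178
A_6→A_7: (-10)(10) − (-14)(7) = -2
A_7→A_1: (-14)(-5) − (-15)(10) = 220
Σ = 697
Area = |Σ|/2 = 348.5.

348.5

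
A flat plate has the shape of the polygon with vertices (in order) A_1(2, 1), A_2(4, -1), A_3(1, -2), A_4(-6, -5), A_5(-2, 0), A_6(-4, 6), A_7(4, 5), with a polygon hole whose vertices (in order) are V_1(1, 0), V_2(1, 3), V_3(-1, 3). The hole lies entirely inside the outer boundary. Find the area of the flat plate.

48

Outer boundary:
A_1→A_2: (2)(-1) − (4)(1) = -6
A_2→A_3: (4)(-2) − (1)(-1) = -7
A_3→A_4: (1)(-5) − (-6)(-2) = -17
A_4→A_5: (-6)(0) − (-2)(-5) = -10
A_5→A_6: (-2)(6) − (-4)(0) = -12
A_6→A_7: (-4)(5) − (4)(6) = -44
A_7→A_1: (4)(1) − (2)(5) = -6
Σ = -102
Area = |Σ|/2 = 51.
Hole:
Σ = (3) + (6) + (-3) = 6
Area = |Σ|/2 = 3.
Net area = 51 − 3 = 48.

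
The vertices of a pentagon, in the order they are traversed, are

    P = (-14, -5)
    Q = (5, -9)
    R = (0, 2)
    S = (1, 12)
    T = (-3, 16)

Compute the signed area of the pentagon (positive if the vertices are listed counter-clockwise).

Σ = (151) + (10) + (-2) + (52) + (239) = 450
Signed area = Σ/2 = 225 (positive ⇒ counter-clockwise traversal).

225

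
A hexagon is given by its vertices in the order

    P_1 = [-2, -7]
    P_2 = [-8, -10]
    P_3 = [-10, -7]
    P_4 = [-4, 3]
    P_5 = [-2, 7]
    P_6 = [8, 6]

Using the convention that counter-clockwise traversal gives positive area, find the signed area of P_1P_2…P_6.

Apply Gauss's area formula: 2A = Σ (x_i·y_{i+1} − x_{i+1}·y_i), indices taken mod 6.
Σ = (-36) + (-44) + (-58) + (-22) + (-68) + (-44) = -272
Signed area = Σ/2 = -136 (negative ⇒ clockwise traversal).

-136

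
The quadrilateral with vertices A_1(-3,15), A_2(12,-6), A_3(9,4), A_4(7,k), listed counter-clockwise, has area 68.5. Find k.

Write out the shoelace sum; only the two edges meeting at A_4 involve k:
2·Area = [(9·k − 7·4) + (7·15 − (-3)·k)] + -60
       = 12·k + 17 = 137
⇒ k = 10.

10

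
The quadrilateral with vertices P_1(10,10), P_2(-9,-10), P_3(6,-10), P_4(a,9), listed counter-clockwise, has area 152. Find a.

Write out the shoelace sum; only the two edges meeting at P_4 involve a:
2·Area = [(6·9 − a·(-10)) + (a·10 − 10·9)] + 140
       = 20·a + 104 = 304
⇒ a = 10.

10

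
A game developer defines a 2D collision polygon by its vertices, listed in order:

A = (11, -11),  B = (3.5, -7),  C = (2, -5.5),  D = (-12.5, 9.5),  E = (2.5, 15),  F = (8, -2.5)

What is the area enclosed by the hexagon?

245.75

Apply Gauss's area formula: 2A = Σ (x_i·y_{i+1} − x_{i+1}·y_i), indices taken mod 6.
Σ = (-38.5) + (-5.25) + (-49.75) + (-211.25) + (-126.25) + (-60.5) = -491.5
Area = |Σ|/2 = 245.75.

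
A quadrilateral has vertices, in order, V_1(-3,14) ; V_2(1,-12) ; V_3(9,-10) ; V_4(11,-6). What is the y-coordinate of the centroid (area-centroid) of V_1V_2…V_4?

Apply Gauss's area formula. First the cross-terms c_i = x_i·y_{i+1} − x_{i+1}·y_i:
  22, 98, 56, 136  ⇒  2A = 312, A = 156.
Then Σ (y_i + y_{i+1})·c_i = -1920, so ȳ = -1920 / (6·156) = -80/39.

-80/39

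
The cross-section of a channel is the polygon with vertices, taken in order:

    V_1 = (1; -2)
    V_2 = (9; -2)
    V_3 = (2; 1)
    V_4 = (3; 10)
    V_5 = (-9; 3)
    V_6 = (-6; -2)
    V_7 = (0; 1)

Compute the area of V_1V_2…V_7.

Apply the shoelace (surveyor's) formula: 2A = Σ (x_i·y_{i+1} − x_{i+1}·y_i), indices taken mod 7.
Σ = (16) + (13) + (17) + (99) + (36) + (-6) + (-1) = 174
Area = |Σ|/2 = 87.

87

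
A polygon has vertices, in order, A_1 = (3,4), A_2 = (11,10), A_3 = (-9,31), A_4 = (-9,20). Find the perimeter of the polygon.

|A_1A_2| = √((8)² + (6)²) = √100 = 10
|A_2A_3| = √((-20)² + (21)²) = √841 = 29
|A_3A_4| = √((0)² + (-11)²) = √121 = 11
|A_4A_1| = √((12)² + (-16)²) = √400 = 20
Perimeter = 10 + 29 + 11 + 20 = 70.

70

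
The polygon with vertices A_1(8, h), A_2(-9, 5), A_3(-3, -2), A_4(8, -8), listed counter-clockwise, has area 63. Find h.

The doubled signed area Σ (x_i y_{i+1} − x_{i+1} y_i) is linear in h.
With h=0 it equals 177; the coefficient of h is 17 (from the two edges through A_1).
So 17·h + 177 = 2·63 = 126 ⇒ h = -3.

-3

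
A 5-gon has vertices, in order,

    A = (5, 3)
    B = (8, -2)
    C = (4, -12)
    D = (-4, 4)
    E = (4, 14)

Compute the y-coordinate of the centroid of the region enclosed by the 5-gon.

69/71

Apply the shoelace (surveyor's) formula. First the cross-terms c_i = x_i·y_{i+1} − x_{i+1}·y_i:
  -34, -88, -32, -72, -58  ⇒  2A = -284, A = -142.
Then Σ (y_i + y_{i+1})·c_i = -828, so ȳ = -828 / (6·(-142)) = 69/71.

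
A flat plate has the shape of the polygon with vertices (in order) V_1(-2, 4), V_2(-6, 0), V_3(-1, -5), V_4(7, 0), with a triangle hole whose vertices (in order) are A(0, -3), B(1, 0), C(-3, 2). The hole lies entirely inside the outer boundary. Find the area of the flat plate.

Outer boundary:
Apply the shoelace formula: 2A = Σ (x_i·y_{i+1} − x_{i+1}·y_i), indices taken mod 4.
Cross-terms: 24, 30, 35, 28  ⇒  Σ = 117
Area = |Σ|/2 = 58.5.
Hole:
Apply Gauss's area formula: 2A = Σ (x_i·y_{i+1} − x_{i+1}·y_i), indices taken mod 3.
Σ = (3) + (2) + (9) = 14
Area = |Σ|/2 = 7.
Net area = 58.5 − 7 = 51.5.

51.5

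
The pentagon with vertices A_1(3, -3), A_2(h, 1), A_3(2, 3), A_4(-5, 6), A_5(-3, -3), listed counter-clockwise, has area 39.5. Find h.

0

The doubled signed area Σ (x_i y_{i+1} − x_{i+1} y_i) is linear in h.
With h=0 it equals 79; the coefficient of h is 6 (from the two edges through A_2).
So 6·h + 79 = 2·39.5 = 79 ⇒ h = 0.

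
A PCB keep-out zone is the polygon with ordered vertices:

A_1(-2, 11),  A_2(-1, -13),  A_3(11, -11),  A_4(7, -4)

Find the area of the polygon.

Apply the shoelace (surveyor's) formula: 2A = Σ (x_i·y_{i+1} − x_{i+1}·y_i), indices taken mod 4.
A_1→A_2: (-2)(-13) − (-1)(11) = 37
A_2→A_3: (-1)(-11) − (11)(-13) = 154
A_3→A_4: (11)(-4) − (7)(-11) = 33
A_4→A_1: (7)(11) − (-2)(-4) = 69
Σ = 293
Area = |Σ|/2 = 146.5.

146.5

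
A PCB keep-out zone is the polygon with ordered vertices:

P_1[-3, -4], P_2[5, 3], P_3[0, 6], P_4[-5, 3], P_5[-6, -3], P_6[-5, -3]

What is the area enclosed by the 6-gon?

59

Apply the shoelace formula: 2A = Σ (x_i·y_{i+1} − x_{i+1}·y_i), indices taken mod 6.
P_1→P_2: (-3)(3) − (5)(-4) = 11
P_2→P_3: (5)(6) − (0)(3) = 30
P_3→P_4: (0)(3) − (-5)(6) = 30
P_4→P_5: (-5)(-3) − (-6)(3) = 33
P_5→P_6: (-6)(-3) − (-5)(-3) = 3
P_6→P_1: (-5)(-4) − (-3)(-3) = 11
Σ = 118
Area = |Σ|/2 = 59.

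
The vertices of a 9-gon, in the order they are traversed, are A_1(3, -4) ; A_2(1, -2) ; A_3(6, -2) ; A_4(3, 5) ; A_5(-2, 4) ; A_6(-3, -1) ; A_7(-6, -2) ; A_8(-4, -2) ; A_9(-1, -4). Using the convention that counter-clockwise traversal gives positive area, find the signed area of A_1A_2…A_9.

Apply the shoelace (surveyor's) formula: 2A = Σ (x_i·y_{i+1} − x_{i+1}·y_i), indices taken mod 9.
Cross-terms: -2, 10, 36, 22, 14, 0, 4, 14, 16  ⇒  Σ = 114
Signed area = Σ/2 = 57 (positive ⇒ counter-clockwise traversal).

57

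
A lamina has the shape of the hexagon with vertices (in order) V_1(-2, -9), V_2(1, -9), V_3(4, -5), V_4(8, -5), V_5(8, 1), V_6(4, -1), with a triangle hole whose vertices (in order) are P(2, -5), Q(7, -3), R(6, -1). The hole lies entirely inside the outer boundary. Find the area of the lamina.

32

Outer boundary:
Apply the shoelace formula: 2A = Σ (x_i·y_{i+1} − x_{i+1}·y_i), indices taken mod 6.
Σ = (27) + (31) + (20) + (48) + (-12) + (-38) = 76
Area = |Σ|/2 = 38.
Hole:
Σ = (29) + (11) + (-28) = 12
Area = |Σ|/2 = 6.
Net area = 38 − 6 = 32.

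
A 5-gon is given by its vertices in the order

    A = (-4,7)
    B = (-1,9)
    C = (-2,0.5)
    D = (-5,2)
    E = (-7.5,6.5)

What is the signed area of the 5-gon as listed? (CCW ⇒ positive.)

-28.5

Apply the surveyor's formula: 2A = Σ (x_i·y_{i+1} − x_{i+1}·y_i), indices taken mod 5.
Σ = (-29) + (17.5) + (-1.5) + (-17.5) + (-26.5) = -57
Signed area = Σ/2 = -28.5 (negative ⇒ clockwise traversal).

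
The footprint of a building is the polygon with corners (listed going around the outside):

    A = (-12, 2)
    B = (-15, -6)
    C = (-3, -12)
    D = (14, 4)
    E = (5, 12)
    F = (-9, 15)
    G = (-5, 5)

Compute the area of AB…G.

Cross-terms: 102, 162, 156, 148, 183, 30, 50  ⇒  Σ = 831
Area = |Σ|/2 = 415.5.

415.5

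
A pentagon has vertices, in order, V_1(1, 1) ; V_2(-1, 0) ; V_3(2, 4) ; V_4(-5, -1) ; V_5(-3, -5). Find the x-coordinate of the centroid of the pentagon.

-238/117

Apply the shoelace (surveyor's) formula. First the cross-terms c_i = x_i·y_{i+1} − x_{i+1}·y_i:
  1, -4, 18, 22, 2  ⇒  2A = 39, A = 19.5.
Then Σ (x_i + x_{i+1})·c_i = -238, so x̄ = -238 / (6·19.5) = -238/117.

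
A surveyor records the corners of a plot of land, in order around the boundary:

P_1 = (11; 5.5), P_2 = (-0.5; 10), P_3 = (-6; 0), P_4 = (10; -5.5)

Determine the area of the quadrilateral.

Apply the shoelace formula: 2A = Σ (x_i·y_{i+1} − x_{i+1}·y_i), indices taken mod 4.
Σ = (112.75) + (60) + (33) + (115.5) = 321.25
Area = |Σ|/2 = 160.625.

160.625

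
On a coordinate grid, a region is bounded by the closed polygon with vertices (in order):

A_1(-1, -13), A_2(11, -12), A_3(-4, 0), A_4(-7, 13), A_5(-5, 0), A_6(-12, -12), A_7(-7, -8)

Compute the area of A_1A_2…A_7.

137.5

Apply the shoelace formula: 2A = Σ (x_i·y_{i+1} − x_{i+1}·y_i), indices taken mod 7.
Cross-terms: 155, -48, -52, 65, 60, 12, 83  ⇒  Σ = 275
Area = |Σ|/2 = 137.5.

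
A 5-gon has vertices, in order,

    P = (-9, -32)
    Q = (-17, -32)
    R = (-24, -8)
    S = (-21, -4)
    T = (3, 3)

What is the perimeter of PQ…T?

100

|PQ| = √((-8)² + (0)²) = √64 = 8
|QR| = √((-7)² + (24)²) = √625 = 25
|RS| = √((3)² + (4)²) = √25 = 5
|ST| = √((24)² + (7)²) = √625 = 25
|TP| = √((-12)² + (-35)²) = √1369 = 37
Perimeter = 8 + 25 + 5 + 25 + 37 = 100.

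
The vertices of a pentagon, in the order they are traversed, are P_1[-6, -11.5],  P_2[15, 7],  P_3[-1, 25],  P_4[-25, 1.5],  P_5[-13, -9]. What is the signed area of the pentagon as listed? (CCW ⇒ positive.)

Σ = (130.5) + (382) + (623.5) + (244.5) + (95.5) = 1476
Signed area = Σ/2 = 738 (positive ⇒ counter-clockwise traversal).

738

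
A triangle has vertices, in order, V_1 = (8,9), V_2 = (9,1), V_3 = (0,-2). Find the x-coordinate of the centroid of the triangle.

17/3

Apply the shoelace (surveyor's) formula. First the cross-terms c_i = x_i·y_{i+1} − x_{i+1}·y_i:
  -73, -18, 16  ⇒  2A = -75, A = -37.5.
Then Σ (x_i + x_{i+1})·c_i = -1275, so x̄ = -1275 / (6·(-37.5)) = 17/3.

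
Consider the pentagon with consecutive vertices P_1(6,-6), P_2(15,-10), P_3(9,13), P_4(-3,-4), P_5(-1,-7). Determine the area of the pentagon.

191.5

Apply the shoelace formula: 2A = Σ (x_i·y_{i+1} − x_{i+1}·y_i), indices taken mod 5.
Cross-terms: 30, 285, 3, 17, 48  ⇒  Σ = 383
Area = |Σ|/2 = 191.5.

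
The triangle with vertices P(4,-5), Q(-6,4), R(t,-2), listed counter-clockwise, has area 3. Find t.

Write out the shoelace sum; only the two edges meeting at R involve t:
2·Area = [((-6)·(-2) − t·4) + (t·(-5) − 4·(-2))] + -14
       = -9·t + 6 = 6
⇒ t = 0.

0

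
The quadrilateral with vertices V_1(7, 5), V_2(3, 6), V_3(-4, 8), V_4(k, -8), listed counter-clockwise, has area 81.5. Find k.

The doubled signed area Σ (x_i y_{i+1} − x_{i+1} y_i) is linear in k.
With k=0 it equals 163; the coefficient of k is -3 (from the two edges through V_4).
So -3·k + 163 = 2·81.5 = 163 ⇒ k = 0.

0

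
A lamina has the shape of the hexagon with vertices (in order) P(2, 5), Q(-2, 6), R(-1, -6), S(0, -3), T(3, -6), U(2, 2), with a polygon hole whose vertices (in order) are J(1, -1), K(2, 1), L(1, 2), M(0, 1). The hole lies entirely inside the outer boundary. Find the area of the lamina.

Outer boundary:
Σ = (22) + (18) + (3) + (9) + (18) + (6) = 76
Area = |Σ|/2 = 38.
Hole:
Apply Gauss's area formula: 2A = Σ (x_i·y_{i+1} − x_{i+1}·y_i), indices taken mod 4.
J→K: (1)(1) − (2)(-1) = 3
K→L: (2)(2) − (1)(1) = 3
L→M: (1)(1) − (0)(2) = 1
M→J: (0)(-1) − (1)(1) = -1
Σ = 6
Area = |Σ|/2 = 3.
Net area = 38 − 3 = 35.

35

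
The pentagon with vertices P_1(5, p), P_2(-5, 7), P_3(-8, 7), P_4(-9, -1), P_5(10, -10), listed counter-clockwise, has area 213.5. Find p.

10

Write out the shoelace sum; only the two edges meeting at P_1 involve p:
2·Area = [(10·p − 5·(-10)) + (5·7 − (-5)·p)] + 192
       = 15·p + 277 = 427
⇒ p = 10.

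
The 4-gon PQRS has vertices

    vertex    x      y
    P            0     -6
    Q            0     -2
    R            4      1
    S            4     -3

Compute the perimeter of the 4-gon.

|PQ| = √((0)² + (4)²) = √16 = 4
|QR| = √((4)² + (3)²) = √25 = 5
|RS| = √((0)² + (-4)²) = √16 = 4
|SP| = √((-4)² + (-3)²) = √25 = 5
Perimeter = 4 + 5 + 4 + 5 = 18.

18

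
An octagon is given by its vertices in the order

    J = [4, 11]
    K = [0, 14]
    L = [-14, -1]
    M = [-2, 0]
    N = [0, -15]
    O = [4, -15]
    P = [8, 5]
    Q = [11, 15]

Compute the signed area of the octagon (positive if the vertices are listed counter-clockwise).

303

Cross-terms: 56, 196, -2, 30, 60, 140, 65, 61  ⇒  Σ = 606
Signed area = Σ/2 = 303 (positive ⇒ counter-clockwise traversal).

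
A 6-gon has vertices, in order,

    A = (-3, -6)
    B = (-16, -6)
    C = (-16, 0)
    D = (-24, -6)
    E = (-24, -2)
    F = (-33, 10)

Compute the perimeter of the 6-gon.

|AB| = √((-13)² + (0)²) = √169 = 13
|BC| = √((0)² + (6)²) = √36 = 6
|CD| = √((-8)² + (-6)²) = √100 = 10
|DE| = √((0)² + (4)²) = √16 = 4
|EF| = √((-9)² + (12)²) = √225 = 15
|FA| = √((30)² + (-16)²) = √1156 = 34
Perimeter = 13 + 6 + 10 + 4 + 15 + 34 = 82.

82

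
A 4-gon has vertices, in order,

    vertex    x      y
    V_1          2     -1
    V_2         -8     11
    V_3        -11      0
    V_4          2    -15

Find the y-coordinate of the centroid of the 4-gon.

-121/82

Apply the surveyor's formula. First the cross-terms c_i = x_i·y_{i+1} − x_{i+1}·y_i:
  14, 121, 165, 28  ⇒  2A = 328, A = 164.
Then Σ (y_i + y_{i+1})·c_i = -1452, so ȳ = -1452 / (6·164) = -121/82.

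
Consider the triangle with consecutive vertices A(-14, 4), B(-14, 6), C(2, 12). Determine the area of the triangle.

A→B: (-14)(6) − (-14)(4) = -28
B→C: (-14)(12) − (2)(6) = -180
C→A: (2)(4) − (-14)(12) = 176
Σ = -32
Area = |Σ|/2 = 16.

16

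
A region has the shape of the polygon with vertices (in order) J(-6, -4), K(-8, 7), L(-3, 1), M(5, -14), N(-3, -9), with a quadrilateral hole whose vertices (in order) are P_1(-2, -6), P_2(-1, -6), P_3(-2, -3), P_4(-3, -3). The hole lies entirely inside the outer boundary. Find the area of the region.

Outer boundary:
Cross-terms: -74, 13, 37, -87, -42  ⇒  Σ = -153
Area = |Σ|/2 = 76.5.
Hole:
Apply the shoelace (surveyor's) formula: 2A = Σ (x_i·y_{i+1} − x_{i+1}·y_i), indices taken mod 4.
Σ = (6) + (-9) + (-3) + (12) = 6
Area = |Σ|/2 = 3.
Net area = 76.5 − 3 = 73.5.

73.5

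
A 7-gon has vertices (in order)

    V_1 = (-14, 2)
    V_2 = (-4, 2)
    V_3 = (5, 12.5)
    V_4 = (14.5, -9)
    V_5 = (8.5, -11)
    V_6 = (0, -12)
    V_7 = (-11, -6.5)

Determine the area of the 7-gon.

Cross-terms: -20, -60, -226.25, -83, -102, -132, -113  ⇒  Σ = -736.25
Area = |Σ|/2 = 368.125.

368.125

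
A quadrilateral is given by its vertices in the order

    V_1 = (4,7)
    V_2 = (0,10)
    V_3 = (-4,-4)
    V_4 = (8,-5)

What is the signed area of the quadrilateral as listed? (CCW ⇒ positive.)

104

Σ = (40) + (40) + (52) + (76) = 208
Signed area = Σ/2 = 104 (positive ⇒ counter-clockwise traversal).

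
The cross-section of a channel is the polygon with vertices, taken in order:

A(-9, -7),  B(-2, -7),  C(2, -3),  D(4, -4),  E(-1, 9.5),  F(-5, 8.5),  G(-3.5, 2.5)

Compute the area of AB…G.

Apply the shoelace formula: 2A = Σ (x_i·y_{i+1} − x_{i+1}·y_i), indices taken mod 7.
Cross-terms: 49, 20, 4, 34, 39, 17.25, 47  ⇒  Σ = 210.25
Area = |Σ|/2 = 105.125.

105.125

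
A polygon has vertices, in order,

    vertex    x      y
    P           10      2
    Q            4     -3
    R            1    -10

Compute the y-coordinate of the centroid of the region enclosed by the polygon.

Apply Gauss's area formula. First the cross-terms c_i = x_i·y_{i+1} − x_{i+1}·y_i:
  -38, -37, 102  ⇒  2A = 27, A = 13.5.
Then Σ (y_i + y_{i+1})·c_i = -297, so ȳ = -297 / (6·13.5) = -11/3.

-11/3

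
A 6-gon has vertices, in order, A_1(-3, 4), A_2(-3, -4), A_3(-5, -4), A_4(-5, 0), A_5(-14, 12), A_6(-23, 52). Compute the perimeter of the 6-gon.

|A_1A_2| = √((0)² + (-8)²) = √64 = 8
|A_2A_3| = √((-2)² + (0)²) = √4 = 2
|A_3A_4| = √((0)² + (4)²) = √16 = 4
|A_4A_5| = √((-9)² + (12)²) = √225 = 15
|A_5A_6| = √((-9)² + (40)²) = √1681 = 41
|A_6A_1| = √((20)² + (-48)²) = √2704 = 52
Perimeter = 8 + 2 + 4 + 15 + 41 + 52 = 122.

122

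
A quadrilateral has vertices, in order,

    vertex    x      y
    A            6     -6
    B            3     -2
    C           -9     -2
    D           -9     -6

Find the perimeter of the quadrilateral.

36

|AB| = √((-3)² + (4)²) = √25 = 5
|BC| = √((-12)² + (0)²) = √144 = 12
|CD| = √((0)² + (-4)²) = √16 = 4
|DA| = √((15)² + (0)²) = √225 = 15
Perimeter = 5 + 12 + 4 + 15 = 36.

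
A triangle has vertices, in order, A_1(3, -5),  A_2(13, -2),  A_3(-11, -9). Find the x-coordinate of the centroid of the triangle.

Apply the shoelace (surveyor's) formula. First the cross-terms c_i = x_i·y_{i+1} − x_{i+1}·y_i:
  59, -139, 82  ⇒  2A = 2, A = 1.
Then Σ (x_i + x_{i+1})·c_i = 10, so x̄ = 10 / (6·1) = 5/3.

5/3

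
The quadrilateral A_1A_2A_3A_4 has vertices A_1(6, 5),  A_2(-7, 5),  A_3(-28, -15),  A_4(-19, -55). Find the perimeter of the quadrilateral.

|A_1A_2| = √((-13)² + (0)²) = √169 = 13
|A_2A_3| = √((-21)² + (-20)²) = √841 = 29
|A_3A_4| = √((9)² + (-40)²) = √1681 = 41
|A_4A_1| = √((25)² + (60)²) = √4225 = 65
Perimeter = 13 + 29 + 41 + 65 = 148.

148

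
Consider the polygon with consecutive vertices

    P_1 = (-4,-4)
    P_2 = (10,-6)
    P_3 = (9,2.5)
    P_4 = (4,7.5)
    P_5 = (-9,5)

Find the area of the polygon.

172

Apply the shoelace (surveyor's) formula: 2A = Σ (x_i·y_{i+1} − x_{i+1}·y_i), indices taken mod 5.
Σ = (64) + (79) + (57.5) + (87.5) + (56) = 344
Area = |Σ|/2 = 172.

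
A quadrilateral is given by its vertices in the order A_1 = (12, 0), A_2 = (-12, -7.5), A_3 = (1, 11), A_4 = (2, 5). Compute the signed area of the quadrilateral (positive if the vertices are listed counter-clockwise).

-145.75

Σ = (-90) + (-124.5) + (-17) + (-60) = -291.5
Signed area = Σ/2 = -145.75 (negative ⇒ clockwise traversal).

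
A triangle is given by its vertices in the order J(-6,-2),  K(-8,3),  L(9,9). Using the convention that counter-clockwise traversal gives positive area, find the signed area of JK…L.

-48.5

Apply the surveyor's formula: 2A = Σ (x_i·y_{i+1} − x_{i+1}·y_i), indices taken mod 3.
Σ = (-34) + (-99) + (36) = -97
Signed area = Σ/2 = -48.5 (negative ⇒ clockwise traversal).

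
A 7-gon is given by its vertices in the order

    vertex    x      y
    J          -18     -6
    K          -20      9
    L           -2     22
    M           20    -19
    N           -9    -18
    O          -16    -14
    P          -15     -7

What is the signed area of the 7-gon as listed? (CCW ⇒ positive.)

-966.5

Σ = (-282) + (-422) + (-402) + (-531) + (-162) + (-98) + (-36) = -1933
Signed area = Σ/2 = -966.5 (negative ⇒ clockwise traversal).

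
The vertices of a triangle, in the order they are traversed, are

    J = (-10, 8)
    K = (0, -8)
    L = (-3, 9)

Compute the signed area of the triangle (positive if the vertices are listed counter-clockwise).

Apply the surveyor's formula: 2A = Σ (x_i·y_{i+1} − x_{i+1}·y_i), indices taken mod 3.
J→K: (-10)(-8) − (0)(8) = 80
K→L: (0)(9) − (-3)(-8) = -24
L→J: (-3)(8) − (-10)(9) = 66
Σ = 122
Signed area = Σ/2 = 61 (positive ⇒ counter-clockwise traversal).

61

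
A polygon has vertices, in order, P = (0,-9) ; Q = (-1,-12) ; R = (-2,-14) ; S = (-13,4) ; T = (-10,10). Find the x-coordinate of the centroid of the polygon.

Apply the shoelace formula. First the cross-terms c_i = x_i·y_{i+1} − x_{i+1}·y_i:
  -9, -10, -190, -90, 90  ⇒  2A = -209, A = -104.5.
Then Σ (x_i + x_{i+1})·c_i = 4059, so x̄ = 4059 / (6·(-104.5)) = -123/19.

-123/19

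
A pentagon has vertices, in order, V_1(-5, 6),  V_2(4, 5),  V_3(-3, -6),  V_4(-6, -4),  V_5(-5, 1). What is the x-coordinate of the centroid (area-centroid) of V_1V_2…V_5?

-264/133

Apply the shoelace (surveyor's) formula. First the cross-terms c_i = x_i·y_{i+1} − x_{i+1}·y_i:
  -49, -9, -24, -26, -25  ⇒  2A = -133, A = -66.5.
Then Σ (x_i + x_{i+1})·c_i = 792, so x̄ = 792 / (6·(-66.5)) = -264/133.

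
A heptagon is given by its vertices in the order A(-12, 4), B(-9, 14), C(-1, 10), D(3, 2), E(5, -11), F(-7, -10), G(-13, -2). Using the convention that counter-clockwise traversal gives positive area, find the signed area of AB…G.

Apply the shoelace formula: 2A = Σ (x_i·y_{i+1} − x_{i+1}·y_i), indices taken mod 7.
Σ = (-132) + (-76) + (-32) + (-43) + (-127) + (-116) + (-76) = -602
Signed area = Σ/2 = -301 (negative ⇒ clockwise traversal).

-301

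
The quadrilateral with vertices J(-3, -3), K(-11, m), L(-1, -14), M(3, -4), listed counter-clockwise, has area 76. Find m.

The doubled signed area Σ (x_i y_{i+1} − x_{i+1} y_i) is linear in m.
With m=0 it equals 146; the coefficient of m is -2 (from the two edges through K).
So -2·m + 146 = 2·76 = 152 ⇒ m = -3.

-3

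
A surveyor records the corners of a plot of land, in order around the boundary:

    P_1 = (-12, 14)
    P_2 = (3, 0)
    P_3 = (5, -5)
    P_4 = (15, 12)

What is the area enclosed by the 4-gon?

216

Apply the shoelace formula: 2A = Σ (x_i·y_{i+1} − x_{i+1}·y_i), indices taken mod 4.
Σ = (-42) + (-15) + (135) + (354) = 432
Area = |Σ|/2 = 216.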